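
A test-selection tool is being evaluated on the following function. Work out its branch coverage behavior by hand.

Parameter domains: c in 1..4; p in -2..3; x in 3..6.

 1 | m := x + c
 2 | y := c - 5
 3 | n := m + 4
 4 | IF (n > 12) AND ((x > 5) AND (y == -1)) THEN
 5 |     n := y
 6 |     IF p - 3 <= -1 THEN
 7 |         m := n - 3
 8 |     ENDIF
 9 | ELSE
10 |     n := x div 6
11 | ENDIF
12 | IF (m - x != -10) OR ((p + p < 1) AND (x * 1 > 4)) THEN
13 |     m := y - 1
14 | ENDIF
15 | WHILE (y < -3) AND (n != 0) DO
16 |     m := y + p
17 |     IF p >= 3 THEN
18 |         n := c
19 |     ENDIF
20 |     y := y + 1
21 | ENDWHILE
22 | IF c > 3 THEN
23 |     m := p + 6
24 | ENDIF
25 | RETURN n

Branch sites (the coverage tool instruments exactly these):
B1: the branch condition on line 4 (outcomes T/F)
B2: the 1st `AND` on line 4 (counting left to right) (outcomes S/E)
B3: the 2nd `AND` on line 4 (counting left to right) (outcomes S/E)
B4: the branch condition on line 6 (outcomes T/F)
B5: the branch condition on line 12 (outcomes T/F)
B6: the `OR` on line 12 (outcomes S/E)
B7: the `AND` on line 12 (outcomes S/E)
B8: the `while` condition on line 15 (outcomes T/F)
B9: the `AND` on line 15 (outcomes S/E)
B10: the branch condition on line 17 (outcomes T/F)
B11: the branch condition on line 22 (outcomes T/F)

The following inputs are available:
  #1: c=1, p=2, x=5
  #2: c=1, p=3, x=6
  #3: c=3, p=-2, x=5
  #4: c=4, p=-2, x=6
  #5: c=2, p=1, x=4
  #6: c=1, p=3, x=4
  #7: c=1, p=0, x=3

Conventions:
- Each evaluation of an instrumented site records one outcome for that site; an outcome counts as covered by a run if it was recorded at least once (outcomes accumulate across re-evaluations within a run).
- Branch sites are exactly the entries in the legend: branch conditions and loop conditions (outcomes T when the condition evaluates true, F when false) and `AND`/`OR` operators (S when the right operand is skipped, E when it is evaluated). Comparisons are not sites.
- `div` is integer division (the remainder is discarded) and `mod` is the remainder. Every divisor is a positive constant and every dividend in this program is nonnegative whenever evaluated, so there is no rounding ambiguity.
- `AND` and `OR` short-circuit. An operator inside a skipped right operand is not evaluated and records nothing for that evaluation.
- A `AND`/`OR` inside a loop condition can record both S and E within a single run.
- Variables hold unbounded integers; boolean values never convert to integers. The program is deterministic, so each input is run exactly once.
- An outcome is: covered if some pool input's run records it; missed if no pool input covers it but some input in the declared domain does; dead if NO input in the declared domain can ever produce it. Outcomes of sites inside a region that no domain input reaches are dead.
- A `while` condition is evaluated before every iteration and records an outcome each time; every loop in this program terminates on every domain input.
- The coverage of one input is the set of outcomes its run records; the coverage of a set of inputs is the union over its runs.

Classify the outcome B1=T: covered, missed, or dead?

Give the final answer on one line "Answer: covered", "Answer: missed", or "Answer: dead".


B1=T is recorded by pool input(s) 4 -> covered
Answer: covered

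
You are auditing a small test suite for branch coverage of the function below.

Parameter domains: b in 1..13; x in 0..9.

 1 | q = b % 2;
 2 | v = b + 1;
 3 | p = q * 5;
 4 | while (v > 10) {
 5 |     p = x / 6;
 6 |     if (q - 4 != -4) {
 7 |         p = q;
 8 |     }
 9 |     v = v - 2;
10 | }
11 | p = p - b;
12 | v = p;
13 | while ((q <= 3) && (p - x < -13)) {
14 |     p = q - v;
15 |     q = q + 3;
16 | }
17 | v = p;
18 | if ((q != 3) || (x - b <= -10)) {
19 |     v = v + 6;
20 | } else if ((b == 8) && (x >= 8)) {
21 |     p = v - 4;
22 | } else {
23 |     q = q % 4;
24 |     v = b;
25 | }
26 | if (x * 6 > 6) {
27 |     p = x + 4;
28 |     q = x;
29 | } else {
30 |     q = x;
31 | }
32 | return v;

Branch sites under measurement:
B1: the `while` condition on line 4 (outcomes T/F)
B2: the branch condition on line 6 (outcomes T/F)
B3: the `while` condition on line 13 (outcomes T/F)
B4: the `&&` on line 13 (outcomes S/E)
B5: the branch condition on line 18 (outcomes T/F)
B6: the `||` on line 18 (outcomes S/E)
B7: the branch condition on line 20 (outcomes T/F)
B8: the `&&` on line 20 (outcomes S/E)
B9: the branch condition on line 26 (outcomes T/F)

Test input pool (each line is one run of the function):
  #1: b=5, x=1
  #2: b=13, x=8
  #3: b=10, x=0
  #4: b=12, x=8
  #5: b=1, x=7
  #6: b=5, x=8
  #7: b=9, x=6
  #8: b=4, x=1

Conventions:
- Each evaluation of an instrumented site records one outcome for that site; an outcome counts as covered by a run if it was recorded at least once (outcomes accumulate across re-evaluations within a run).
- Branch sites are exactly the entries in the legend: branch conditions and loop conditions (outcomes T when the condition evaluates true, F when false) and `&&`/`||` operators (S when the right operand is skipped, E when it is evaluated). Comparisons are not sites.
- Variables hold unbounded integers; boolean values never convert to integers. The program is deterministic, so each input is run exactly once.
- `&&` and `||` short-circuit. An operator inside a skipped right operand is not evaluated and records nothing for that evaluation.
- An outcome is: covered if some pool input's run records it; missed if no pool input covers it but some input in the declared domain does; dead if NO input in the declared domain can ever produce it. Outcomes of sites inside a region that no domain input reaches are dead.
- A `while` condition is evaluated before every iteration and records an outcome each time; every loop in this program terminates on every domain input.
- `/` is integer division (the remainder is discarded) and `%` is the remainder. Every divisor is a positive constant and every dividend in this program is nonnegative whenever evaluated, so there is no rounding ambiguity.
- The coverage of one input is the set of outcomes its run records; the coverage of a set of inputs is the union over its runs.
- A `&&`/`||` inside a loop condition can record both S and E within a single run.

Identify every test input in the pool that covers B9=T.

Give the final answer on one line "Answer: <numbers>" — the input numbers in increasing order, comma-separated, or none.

input #1 (b=5, x=1): does not record B9=T
input #2 (b=13, x=8): records B9=T
input #3 (b=10, x=0): does not record B9=T
input #4 (b=12, x=8): records B9=T
input #5 (b=1, x=7): records B9=T
input #6 (b=5, x=8): records B9=T
input #7 (b=9, x=6): records B9=T
input #8 (b=4, x=1): does not record B9=T

Answer: 2, 4, 5, 6, 7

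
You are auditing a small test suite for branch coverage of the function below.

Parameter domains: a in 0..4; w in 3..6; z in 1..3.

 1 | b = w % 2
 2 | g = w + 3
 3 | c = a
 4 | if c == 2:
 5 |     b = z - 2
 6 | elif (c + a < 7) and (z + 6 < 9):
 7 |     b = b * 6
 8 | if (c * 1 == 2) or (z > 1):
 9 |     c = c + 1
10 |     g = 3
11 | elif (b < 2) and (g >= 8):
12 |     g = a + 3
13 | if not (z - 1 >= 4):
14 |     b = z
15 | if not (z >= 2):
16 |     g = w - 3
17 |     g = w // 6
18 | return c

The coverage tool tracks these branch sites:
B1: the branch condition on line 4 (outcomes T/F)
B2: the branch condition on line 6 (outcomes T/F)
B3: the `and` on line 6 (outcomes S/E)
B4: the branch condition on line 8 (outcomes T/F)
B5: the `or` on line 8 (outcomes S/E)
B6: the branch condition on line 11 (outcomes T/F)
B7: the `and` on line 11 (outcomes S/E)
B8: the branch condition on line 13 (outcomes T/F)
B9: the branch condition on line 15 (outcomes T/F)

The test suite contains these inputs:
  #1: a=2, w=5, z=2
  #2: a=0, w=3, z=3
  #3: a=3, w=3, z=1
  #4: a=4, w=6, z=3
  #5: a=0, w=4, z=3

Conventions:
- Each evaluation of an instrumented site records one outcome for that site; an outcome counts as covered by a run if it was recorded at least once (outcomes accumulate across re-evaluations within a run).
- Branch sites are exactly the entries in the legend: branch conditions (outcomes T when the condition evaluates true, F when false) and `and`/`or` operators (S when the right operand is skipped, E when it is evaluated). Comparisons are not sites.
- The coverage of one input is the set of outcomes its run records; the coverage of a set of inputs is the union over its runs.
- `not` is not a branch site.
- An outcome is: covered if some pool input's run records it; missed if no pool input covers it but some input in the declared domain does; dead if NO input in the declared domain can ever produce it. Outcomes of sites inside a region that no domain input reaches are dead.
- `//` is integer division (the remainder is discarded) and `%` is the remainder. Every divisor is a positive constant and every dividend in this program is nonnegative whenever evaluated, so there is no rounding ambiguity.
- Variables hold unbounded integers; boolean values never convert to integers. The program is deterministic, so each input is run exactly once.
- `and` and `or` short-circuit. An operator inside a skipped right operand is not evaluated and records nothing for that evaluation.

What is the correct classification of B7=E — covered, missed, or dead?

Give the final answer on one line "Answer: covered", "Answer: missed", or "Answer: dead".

no pool input records B7=E
but domain input (a=0, w=4, z=1) does record it -> reachable, so missed

Answer: missed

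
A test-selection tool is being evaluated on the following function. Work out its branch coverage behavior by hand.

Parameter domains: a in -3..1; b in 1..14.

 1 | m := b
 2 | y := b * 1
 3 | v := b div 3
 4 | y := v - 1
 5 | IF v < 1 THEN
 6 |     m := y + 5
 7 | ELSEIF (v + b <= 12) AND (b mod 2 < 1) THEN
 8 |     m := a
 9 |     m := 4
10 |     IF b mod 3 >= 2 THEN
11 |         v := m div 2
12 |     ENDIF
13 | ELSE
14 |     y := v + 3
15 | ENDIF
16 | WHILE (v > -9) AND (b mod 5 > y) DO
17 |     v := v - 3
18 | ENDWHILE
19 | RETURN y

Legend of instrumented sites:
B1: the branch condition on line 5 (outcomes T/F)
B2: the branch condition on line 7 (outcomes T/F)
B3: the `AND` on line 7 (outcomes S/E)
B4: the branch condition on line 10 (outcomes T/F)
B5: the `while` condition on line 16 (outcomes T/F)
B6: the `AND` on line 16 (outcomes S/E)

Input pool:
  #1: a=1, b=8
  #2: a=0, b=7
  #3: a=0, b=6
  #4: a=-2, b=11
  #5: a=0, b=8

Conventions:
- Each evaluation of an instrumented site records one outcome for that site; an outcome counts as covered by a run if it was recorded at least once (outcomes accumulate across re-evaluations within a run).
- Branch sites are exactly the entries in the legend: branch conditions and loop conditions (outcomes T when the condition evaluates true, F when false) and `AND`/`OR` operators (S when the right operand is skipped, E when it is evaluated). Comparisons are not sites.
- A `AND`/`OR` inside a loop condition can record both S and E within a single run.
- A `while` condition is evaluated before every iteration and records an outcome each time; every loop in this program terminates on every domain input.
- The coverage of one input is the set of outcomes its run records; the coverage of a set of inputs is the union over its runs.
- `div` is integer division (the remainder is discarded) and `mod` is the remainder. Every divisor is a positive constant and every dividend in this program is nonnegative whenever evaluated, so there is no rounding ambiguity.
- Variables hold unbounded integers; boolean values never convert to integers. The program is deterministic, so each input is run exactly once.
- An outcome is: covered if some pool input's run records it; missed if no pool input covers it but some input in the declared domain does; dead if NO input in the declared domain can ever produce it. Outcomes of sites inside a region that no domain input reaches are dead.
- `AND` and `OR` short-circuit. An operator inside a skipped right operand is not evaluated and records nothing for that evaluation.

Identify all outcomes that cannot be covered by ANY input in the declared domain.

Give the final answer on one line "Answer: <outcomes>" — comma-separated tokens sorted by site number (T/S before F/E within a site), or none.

sweeping the full domain (70 inputs) for each outcome:
  reachable outcomes have witnesses, e.g. B1=T (e.g. a=-3, b=1), B1=F (e.g. a=-3, b=3), B2=T (e.g. a=-3, b=4), B2=F (e.g. a=-3, b=3)

Answer: none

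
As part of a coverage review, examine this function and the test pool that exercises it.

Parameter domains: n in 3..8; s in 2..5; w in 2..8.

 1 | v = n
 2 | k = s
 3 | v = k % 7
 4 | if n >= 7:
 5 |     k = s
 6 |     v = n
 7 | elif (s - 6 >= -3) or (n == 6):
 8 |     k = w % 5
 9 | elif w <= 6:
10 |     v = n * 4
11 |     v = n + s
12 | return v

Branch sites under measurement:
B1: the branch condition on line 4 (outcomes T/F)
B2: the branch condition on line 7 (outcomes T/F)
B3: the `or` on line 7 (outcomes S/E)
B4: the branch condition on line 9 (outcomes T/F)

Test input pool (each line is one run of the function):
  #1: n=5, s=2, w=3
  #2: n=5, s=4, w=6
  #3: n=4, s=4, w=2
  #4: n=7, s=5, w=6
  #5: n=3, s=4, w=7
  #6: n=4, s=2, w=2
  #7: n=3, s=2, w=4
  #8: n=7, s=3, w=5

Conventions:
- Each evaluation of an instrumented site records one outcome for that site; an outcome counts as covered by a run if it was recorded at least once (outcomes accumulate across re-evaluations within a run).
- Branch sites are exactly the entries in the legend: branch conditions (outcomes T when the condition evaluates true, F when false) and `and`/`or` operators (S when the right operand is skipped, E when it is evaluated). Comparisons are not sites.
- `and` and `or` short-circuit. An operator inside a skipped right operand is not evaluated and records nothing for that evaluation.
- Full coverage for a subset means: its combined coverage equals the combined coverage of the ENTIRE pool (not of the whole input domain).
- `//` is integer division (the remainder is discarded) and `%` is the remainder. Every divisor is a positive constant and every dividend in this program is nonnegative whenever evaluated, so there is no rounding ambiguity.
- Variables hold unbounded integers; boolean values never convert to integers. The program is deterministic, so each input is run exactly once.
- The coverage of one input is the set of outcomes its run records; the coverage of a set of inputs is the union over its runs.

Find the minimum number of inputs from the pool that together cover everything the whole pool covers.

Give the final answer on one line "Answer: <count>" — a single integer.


input #1 (n=5, s=2, w=3): covers B1=F, B2=F, B3=E, B4=T
input #2 (n=5, s=4, w=6): covers B1=F, B2=T, B3=S
input #3 (n=4, s=4, w=2): covers B1=F, B2=T, B3=S
input #4 (n=7, s=5, w=6): covers B1=T
input #5 (n=3, s=4, w=7): covers B1=F, B2=T, B3=S
input #6 (n=4, s=2, w=2): covers B1=F, B2=F, B3=E, B4=T
input #7 (n=3, s=2, w=4): covers B1=F, B2=F, B3=E, B4=T
input #8 (n=7, s=3, w=5): covers B1=T
union over all inputs: B1=T, B1=F, B2=T, B2=F, B3=S, B3=E, B4=T (7 outcomes)
size 1 is not enough: best union over all size-1 subsets is 4/7
size 2 is not enough: best union over all size-2 subsets is 6/7
at size 3, {1, 2, 4} reaches all 7 outcomes; every lexicographically earlier size-3 subset fails
Answer: 3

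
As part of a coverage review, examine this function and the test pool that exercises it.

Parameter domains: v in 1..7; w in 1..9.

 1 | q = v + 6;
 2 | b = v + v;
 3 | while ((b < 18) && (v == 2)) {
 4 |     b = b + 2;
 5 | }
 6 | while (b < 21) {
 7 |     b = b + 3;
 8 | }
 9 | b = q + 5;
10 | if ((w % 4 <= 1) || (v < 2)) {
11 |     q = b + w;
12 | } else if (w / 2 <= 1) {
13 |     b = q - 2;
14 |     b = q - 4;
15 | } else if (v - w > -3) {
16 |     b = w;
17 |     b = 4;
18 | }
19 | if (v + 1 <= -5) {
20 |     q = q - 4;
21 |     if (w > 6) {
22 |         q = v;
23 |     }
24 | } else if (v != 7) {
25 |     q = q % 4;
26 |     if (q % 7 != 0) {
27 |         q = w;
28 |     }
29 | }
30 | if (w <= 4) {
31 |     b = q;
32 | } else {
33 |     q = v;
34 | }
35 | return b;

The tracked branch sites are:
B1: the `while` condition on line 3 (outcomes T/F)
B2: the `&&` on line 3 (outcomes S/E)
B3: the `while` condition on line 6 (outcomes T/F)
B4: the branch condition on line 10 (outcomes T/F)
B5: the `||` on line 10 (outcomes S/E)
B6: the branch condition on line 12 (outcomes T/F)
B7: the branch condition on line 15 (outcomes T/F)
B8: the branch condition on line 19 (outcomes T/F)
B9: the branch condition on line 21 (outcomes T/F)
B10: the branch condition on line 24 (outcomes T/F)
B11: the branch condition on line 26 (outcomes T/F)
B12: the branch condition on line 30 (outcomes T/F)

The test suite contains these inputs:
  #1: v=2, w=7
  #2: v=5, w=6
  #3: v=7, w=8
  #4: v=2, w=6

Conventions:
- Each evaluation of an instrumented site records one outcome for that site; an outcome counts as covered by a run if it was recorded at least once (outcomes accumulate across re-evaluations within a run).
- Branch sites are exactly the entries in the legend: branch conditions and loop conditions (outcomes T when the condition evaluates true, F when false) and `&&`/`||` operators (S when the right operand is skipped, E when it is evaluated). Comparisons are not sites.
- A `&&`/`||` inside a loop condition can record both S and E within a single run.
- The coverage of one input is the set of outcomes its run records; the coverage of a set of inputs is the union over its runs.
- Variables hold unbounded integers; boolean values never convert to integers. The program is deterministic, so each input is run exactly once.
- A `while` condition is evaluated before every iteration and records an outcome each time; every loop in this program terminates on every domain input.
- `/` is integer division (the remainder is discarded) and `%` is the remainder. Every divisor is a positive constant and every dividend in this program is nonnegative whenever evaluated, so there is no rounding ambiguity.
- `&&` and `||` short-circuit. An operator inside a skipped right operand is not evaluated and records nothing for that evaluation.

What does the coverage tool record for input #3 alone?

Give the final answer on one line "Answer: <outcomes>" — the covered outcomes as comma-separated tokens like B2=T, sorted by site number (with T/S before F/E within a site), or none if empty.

Tracing the run of input #3 (v=7, w=8):
  B2->E, B1->F, B3->T, B3->T, B3->T, B3->F, B5->S, B4->T, B8->F, B10->F
  B12->F
deduplicating events, the covered set is: B1=F, B2=E, B3=T, B3=F, B4=T, B5=S, B8=F, B10=F, B12=F

Answer: B1=F, B2=E, B3=T, B3=F, B4=T, B5=S, B8=F, B10=F, B12=F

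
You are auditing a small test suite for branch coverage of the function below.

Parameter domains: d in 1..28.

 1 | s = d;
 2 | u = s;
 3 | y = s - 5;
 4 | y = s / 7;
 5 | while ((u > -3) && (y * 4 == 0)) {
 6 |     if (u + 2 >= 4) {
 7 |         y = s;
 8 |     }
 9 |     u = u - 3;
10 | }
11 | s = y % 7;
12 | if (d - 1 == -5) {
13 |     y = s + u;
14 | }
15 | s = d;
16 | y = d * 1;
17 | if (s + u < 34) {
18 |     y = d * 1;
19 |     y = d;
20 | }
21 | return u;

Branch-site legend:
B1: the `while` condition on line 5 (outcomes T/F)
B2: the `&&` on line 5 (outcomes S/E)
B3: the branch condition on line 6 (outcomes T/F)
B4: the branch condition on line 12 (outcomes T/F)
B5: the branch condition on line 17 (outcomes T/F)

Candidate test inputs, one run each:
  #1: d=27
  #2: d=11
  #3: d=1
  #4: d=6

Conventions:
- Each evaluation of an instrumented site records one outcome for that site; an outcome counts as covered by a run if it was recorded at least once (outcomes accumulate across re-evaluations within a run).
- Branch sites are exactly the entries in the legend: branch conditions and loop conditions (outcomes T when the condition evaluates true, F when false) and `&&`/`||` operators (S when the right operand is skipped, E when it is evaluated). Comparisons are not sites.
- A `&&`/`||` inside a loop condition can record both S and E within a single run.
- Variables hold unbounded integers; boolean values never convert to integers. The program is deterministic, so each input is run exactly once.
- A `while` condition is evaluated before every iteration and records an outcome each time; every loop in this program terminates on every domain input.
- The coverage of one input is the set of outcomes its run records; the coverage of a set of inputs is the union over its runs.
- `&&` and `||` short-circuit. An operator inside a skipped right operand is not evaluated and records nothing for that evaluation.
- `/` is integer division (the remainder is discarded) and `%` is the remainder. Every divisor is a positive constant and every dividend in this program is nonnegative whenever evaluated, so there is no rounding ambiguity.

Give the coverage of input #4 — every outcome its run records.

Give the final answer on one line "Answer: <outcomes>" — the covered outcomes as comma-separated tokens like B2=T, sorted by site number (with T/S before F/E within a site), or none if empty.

Tracing the run of input #4 (d=6):
  B2->E, B1->T, B3->T, B2->E, B1->F, B4->F, B5->T
as a set, this run covers: B1=T, B1=F, B2=E, B3=T, B4=F, B5=T

Answer: B1=T, B1=F, B2=E, B3=T, B4=F, B5=T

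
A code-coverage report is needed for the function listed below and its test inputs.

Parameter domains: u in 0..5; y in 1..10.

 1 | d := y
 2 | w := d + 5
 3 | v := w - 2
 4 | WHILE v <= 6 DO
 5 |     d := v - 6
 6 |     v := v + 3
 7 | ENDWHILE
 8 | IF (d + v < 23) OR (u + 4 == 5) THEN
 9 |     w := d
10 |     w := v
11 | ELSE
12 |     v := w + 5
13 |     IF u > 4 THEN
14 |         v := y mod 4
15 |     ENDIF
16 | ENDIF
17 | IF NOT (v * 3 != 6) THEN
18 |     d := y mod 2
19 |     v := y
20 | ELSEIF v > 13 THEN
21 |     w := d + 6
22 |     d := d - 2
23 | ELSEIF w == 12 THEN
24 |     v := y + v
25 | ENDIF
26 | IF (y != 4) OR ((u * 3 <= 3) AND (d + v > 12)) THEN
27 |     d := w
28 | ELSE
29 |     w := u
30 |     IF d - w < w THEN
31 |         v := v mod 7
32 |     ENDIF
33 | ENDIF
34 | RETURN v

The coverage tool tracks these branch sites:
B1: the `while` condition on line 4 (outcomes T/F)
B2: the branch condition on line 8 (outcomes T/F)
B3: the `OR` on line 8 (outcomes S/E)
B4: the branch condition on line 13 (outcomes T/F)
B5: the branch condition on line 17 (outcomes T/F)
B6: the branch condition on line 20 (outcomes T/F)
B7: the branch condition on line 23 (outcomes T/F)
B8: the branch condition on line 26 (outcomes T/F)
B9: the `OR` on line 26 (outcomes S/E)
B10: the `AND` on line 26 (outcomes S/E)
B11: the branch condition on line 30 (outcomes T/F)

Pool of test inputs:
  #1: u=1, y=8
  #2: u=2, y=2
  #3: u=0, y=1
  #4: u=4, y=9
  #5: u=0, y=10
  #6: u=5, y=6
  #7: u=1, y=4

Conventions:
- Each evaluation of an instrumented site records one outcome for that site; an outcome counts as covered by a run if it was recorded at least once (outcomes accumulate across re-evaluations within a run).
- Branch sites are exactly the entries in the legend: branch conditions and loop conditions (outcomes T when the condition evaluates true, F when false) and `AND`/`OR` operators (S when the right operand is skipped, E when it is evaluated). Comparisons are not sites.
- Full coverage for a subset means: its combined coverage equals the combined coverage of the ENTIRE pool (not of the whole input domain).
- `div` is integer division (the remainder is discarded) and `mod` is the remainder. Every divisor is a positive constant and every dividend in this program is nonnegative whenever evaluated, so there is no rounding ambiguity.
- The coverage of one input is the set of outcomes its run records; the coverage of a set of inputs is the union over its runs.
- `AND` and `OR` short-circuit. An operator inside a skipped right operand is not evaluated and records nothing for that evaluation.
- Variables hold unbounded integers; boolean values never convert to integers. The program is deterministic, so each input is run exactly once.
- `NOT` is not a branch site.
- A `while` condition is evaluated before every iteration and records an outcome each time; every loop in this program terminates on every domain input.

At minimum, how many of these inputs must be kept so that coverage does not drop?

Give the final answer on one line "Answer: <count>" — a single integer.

input #1 (u=1, y=8): events B1->F, B3->S, B2->T, B5->F, B6->F, B7->F, B9->S, B8->T; covers B1=F, B2=T, B3=S, B5=F, B6=F, B7=F, B8=T, B9=S
input #2 (u=2, y=2): events B1->T, B1->F, B3->S, B2->T, B5->F, B6->F, B7->F, B9->S, B8->T; covers B1=T, B1=F, B2=T, B3=S, B5=F, B6=F, B7=F, B8=T, B9=S
input #3 (u=0, y=1): events B1->T, B1->F, B3->S, B2->T, B5->F, B6->F, B7->F, B9->S, B8->T; covers B1=T, B1=F, B2=T, B3=S, B5=F, B6=F, B7=F, B8=T, B9=S
input #4 (u=4, y=9): events B1->F, B3->S, B2->T, B5->F, B6->F, B7->T, B9->S, B8->T; covers B1=F, B2=T, B3=S, B5=F, B6=F, B7=T, B8=T, B9=S
input #5 (u=0, y=10): events B1->F, B3->E, B2->F, B4->F, B5->F, B6->T, B9->S, B8->T; covers B1=F, B2=F, B3=E, B4=F, B5=F, B6=T, B8=T, B9=S
input #6 (u=5, y=6): events B1->F, B3->S, B2->T, B5->F, B6->F, B7->F, B9->S, B8->T; covers B1=F, B2=T, B3=S, B5=F, B6=F, B7=F, B8=T, B9=S
input #7 (u=1, y=4): events B1->F, B3->S, B2->T, B5->F, B6->F, B7->F, B9->E, B10->E, B8->F, B11->F; covers B1=F, B2=T, B3=S, B5=F, B6=F, B7=F, B8=F, B9=E, B10=E, B11=F
the full pool covers 18 outcomes: B1=T, B1=F, B2=T, B2=F, B3=S, B3=E, B4=F, B5=F, B6=T, B6=F, B7=T, B7=F, B8=T, B8=F, B9=S, B9=E, B10=E, B11=F
every size-1 subset falls short of the 18 outcomes (best: 10/18)
every size-2 subset falls short of the 18 outcomes (best: 16/18)
every size-3 subset falls short of the 18 outcomes (best: 17/18)
inputs {2, 4, 5, 7} (size 4) cover everything; no size-4 subset with a lexicographically smaller index list covers all 18

Answer: 4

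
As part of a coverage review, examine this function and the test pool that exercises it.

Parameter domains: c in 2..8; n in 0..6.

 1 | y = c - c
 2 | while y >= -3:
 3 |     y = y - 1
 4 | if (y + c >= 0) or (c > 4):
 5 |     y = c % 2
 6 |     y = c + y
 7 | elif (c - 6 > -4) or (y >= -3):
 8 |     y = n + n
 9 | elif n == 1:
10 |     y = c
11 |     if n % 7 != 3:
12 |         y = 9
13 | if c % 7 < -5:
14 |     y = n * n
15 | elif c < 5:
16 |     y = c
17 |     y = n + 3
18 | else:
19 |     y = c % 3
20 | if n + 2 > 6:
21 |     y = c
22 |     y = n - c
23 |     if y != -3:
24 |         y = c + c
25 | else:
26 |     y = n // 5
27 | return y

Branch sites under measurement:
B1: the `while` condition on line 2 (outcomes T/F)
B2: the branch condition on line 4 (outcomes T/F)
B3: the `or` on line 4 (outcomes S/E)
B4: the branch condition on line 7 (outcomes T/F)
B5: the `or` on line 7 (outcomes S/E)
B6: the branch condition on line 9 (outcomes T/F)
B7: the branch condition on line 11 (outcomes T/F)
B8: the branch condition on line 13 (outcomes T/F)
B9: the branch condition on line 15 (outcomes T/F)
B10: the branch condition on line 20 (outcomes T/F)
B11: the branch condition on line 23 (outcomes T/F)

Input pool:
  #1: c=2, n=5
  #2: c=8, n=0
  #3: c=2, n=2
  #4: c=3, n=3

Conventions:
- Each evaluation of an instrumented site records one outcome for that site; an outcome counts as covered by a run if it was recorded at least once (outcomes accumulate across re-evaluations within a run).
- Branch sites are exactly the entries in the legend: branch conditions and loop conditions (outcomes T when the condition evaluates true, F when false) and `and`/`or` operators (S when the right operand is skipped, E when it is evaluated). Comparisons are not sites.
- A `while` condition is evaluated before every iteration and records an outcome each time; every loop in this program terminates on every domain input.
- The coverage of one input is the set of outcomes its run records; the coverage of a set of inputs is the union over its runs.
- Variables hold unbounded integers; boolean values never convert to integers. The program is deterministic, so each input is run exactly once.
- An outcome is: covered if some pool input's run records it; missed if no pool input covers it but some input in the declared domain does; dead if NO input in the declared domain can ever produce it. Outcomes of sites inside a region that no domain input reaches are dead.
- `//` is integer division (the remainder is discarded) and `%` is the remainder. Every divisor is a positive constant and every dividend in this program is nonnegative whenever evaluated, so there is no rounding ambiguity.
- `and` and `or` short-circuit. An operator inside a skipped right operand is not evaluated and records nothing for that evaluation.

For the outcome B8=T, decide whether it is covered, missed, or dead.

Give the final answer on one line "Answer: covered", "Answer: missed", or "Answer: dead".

no pool input records B8=T
checking all 49 inputs in the declared domain: B8=T is never recorded -> dead

Answer: dead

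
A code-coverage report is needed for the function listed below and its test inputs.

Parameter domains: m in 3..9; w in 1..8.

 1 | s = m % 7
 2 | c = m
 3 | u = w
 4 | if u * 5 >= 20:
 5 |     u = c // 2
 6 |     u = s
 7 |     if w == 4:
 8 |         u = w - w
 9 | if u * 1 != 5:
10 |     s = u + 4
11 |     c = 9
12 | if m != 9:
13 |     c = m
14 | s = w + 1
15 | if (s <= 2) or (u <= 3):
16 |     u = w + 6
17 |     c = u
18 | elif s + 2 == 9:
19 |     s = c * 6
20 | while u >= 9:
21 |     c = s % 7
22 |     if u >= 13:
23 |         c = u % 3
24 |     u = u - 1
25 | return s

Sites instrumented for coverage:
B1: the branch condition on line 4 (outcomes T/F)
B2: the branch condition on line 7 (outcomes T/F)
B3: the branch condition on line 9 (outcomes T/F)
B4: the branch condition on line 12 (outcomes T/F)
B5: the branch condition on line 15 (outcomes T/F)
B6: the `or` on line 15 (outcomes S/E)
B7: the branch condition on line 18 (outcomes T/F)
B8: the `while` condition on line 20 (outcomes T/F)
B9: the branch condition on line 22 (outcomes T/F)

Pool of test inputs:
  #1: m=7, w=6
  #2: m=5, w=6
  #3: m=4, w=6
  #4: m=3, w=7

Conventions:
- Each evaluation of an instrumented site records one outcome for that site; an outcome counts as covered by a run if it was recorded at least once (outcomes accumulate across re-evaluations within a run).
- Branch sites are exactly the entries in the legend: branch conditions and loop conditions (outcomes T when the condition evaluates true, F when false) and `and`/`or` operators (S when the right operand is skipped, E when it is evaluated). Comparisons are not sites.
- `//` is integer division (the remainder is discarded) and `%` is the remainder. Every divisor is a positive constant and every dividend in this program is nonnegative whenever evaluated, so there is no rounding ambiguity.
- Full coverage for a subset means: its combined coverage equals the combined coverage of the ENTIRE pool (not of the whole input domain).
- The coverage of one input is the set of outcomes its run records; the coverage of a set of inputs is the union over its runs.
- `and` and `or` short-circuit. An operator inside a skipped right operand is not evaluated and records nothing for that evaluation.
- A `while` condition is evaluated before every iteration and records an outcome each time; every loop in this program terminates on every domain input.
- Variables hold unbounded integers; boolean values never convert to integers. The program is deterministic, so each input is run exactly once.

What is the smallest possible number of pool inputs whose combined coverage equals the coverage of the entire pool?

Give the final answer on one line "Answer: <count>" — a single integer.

#1 (m=7, w=6) -> covered: B1=T, B2=F, B3=T, B4=T, B5=T, B6=E, B8=T, B8=F, B9=F
#2 (m=5, w=6) -> covered: B1=T, B2=F, B3=F, B4=T, B5=F, B6=E, B7=T, B8=F
#3 (m=4, w=6) -> covered: B1=T, B2=F, B3=T, B4=T, B5=F, B6=E, B7=T, B8=F
#4 (m=3, w=7) -> covered: B1=T, B2=F, B3=T, B4=T, B5=T, B6=E, B8=T, B8=F, B9=T, B9=F
union over all inputs: B1=T, B2=F, B3=T, B3=F, B4=T, B5=T, B5=F, B6=E, B7=T, B8=T, B8=F, B9=T, B9=F (13 outcomes)
every size-1 subset falls short of the 13 outcomes (best: 10/13)
at size 2, {2, 4} reaches all 13 outcomes; every lexicographically earlier size-2 subset fails

Answer: 2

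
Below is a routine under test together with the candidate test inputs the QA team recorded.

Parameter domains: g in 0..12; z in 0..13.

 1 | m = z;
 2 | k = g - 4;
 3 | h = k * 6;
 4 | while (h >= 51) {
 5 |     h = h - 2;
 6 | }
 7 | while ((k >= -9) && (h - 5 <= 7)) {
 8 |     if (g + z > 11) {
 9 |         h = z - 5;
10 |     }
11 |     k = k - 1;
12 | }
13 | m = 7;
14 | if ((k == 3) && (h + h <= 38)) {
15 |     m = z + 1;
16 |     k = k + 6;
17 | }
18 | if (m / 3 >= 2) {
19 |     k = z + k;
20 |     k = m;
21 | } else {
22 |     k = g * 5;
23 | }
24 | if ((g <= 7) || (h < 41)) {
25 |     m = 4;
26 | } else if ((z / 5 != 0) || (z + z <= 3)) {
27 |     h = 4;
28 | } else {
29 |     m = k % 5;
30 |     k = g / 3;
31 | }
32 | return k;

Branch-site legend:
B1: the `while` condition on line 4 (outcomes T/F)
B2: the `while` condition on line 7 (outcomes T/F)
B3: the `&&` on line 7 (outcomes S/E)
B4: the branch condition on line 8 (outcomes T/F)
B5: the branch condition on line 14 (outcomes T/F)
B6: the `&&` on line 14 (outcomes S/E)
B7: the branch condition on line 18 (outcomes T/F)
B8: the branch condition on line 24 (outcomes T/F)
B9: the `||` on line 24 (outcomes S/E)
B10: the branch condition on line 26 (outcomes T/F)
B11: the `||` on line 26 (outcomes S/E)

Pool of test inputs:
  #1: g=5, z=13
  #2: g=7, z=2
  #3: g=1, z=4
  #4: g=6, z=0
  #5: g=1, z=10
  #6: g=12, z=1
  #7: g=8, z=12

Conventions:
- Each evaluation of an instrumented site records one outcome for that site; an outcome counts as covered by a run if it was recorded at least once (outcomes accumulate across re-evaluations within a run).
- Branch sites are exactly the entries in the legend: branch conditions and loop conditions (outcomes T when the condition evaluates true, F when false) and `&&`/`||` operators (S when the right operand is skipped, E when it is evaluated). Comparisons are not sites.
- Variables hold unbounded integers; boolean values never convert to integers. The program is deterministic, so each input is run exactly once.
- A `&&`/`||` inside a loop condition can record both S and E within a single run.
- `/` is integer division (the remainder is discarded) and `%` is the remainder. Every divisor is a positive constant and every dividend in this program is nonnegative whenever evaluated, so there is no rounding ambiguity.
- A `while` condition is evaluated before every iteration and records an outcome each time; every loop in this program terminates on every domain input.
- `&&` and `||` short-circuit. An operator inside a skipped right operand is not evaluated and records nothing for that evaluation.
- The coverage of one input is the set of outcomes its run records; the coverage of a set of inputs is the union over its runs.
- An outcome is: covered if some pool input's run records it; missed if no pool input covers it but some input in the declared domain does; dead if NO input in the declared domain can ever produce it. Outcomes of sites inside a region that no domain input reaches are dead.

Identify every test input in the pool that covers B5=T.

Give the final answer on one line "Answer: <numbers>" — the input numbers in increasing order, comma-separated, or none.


input #1 (g=5, z=13): never hits B5=T
input #2 (g=7, z=2): hits B5=T
input #3 (g=1, z=4): never hits B5=T
input #4 (g=6, z=0): never hits B5=T
input #5 (g=1, z=10): never hits B5=T
input #6 (g=12, z=1): never hits B5=T
input #7 (g=8, z=12): never hits B5=T
Answer: 2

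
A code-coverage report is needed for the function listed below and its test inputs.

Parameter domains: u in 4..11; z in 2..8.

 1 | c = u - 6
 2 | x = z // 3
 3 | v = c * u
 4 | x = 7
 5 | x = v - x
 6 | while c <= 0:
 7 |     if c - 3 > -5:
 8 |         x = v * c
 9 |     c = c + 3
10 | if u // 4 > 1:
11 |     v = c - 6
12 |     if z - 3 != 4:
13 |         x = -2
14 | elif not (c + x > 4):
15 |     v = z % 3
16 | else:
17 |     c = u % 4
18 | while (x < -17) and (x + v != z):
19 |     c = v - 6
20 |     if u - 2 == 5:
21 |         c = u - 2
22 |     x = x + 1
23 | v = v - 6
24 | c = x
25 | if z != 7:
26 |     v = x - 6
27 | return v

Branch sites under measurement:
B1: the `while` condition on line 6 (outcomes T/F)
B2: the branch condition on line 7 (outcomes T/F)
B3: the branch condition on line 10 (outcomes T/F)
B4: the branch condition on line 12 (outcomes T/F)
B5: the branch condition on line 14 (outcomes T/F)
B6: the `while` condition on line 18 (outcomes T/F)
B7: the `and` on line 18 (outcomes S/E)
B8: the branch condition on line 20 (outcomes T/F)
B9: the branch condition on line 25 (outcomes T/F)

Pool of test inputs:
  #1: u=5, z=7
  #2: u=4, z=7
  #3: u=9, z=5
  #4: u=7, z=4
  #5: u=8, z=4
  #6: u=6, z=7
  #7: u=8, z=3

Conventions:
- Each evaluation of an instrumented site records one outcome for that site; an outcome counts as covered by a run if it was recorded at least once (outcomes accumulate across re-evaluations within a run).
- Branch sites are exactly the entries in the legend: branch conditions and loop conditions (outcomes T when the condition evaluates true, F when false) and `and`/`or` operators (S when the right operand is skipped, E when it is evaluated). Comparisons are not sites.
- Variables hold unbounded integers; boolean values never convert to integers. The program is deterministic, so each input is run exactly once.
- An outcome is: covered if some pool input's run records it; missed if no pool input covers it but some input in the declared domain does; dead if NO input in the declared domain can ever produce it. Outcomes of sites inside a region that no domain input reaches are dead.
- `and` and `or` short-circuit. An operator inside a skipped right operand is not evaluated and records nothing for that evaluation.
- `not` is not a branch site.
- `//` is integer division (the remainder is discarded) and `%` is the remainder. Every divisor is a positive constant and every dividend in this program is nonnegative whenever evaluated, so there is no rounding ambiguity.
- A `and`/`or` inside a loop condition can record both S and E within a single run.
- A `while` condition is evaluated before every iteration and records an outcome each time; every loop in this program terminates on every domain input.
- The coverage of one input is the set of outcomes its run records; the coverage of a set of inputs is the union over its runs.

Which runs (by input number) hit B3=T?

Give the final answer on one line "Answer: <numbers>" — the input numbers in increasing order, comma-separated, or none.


input #1 (u=5, z=7): misses B3=T
input #2 (u=4, z=7): misses B3=T
input #3 (u=9, z=5): covers B3=T
input #4 (u=7, z=4): misses B3=T
input #5 (u=8, z=4): covers B3=T
input #6 (u=6, z=7): misses B3=T
input #7 (u=8, z=3): covers B3=T
Answer: 3, 5, 7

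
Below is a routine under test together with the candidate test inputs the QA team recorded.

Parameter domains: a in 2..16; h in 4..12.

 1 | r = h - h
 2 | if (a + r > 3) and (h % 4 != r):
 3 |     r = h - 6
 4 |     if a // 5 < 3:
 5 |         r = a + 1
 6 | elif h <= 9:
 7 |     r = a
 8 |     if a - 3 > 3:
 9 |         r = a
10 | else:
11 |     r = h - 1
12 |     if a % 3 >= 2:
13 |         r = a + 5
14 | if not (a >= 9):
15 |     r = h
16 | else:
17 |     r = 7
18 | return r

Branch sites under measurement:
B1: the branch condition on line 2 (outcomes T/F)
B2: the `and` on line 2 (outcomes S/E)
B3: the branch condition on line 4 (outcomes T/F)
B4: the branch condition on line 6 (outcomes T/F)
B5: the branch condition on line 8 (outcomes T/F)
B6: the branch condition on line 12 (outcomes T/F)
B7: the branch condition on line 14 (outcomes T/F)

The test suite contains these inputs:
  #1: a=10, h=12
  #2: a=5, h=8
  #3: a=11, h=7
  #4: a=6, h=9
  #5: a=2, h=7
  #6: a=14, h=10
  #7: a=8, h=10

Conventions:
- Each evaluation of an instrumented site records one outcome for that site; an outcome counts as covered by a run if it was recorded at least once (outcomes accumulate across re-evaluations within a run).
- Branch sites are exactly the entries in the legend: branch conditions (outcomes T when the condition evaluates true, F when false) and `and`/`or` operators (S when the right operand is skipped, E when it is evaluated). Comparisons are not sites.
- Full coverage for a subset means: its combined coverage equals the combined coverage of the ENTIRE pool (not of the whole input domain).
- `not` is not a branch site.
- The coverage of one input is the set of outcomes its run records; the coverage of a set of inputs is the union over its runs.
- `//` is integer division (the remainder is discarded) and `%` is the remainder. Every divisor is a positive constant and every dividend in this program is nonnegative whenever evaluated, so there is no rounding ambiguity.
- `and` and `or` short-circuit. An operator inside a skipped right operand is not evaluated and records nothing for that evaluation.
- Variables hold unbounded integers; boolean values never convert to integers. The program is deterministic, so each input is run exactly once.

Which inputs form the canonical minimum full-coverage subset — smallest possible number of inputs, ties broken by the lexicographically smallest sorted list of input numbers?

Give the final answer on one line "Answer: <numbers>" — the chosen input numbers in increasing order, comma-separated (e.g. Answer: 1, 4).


#1 (a=10, h=12) -> B2->E, B1->F, B4->F, B6->F, B7->F; covered: B1=F, B2=E, B4=F, B6=F, B7=F
#2 (a=5, h=8) -> B2->E, B1->F, B4->T, B5->F, B7->T; covered: B1=F, B2=E, B4=T, B5=F, B7=T
#3 (a=11, h=7) -> B2->E, B1->T, B3->T, B7->F; covered: B1=T, B2=E, B3=T, B7=F
#4 (a=6, h=9) -> B2->E, B1->T, B3->T, B7->T; covered: B1=T, B2=E, B3=T, B7=T
#5 (a=2, h=7) -> B2->S, B1->F, B4->T, B5->F, B7->T; covered: B1=F, B2=S, B4=T, B5=F, B7=T
#6 (a=14, h=10) -> B2->E, B1->T, B3->T, B7->F; covered: B1=T, B2=E, B3=T, B7=F
#7 (a=8, h=10) -> B2->E, B1->T, B3->T, B7->T; covered: B1=T, B2=E, B3=T, B7=T
the full pool covers 11 outcomes: B1=T, B1=F, B2=S, B2=E, B3=T, B4=T, B4=F, B5=F, B6=F, B7=T, B7=F
checked all size-1 subsets: none covers 11 outcomes (max 5/11)
checked all size-2 subsets: none covers 11 outcomes (max 9/11)
inputs {1, 3, 5} (size 3) cover everything; no size-3 subset with a lexicographically smaller index list covers all 11
Answer: 1, 3, 5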